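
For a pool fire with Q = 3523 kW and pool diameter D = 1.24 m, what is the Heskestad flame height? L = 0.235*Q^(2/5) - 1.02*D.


Q^(2/5) = 26.228
0.235 * Q^(2/5) = 6.1636
1.02 * D = 1.2648
L = 4.8988 m

4.8988 m


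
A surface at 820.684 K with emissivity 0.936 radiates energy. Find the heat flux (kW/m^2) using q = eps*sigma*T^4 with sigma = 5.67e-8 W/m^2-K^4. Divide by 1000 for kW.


T^4 = 4.5363e+11
q = 0.936 * 5.67e-8 * 4.5363e+11 / 1000 = 24.075 kW/m^2

24.075 kW/m^2


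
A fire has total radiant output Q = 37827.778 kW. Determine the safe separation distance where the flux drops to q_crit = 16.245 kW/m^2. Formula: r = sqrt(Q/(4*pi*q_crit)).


4*pi*q_crit = 204.14
Q/(4*pi*q_crit) = 185.30
r = sqrt(185.30) = 13.613 m

13.613 m


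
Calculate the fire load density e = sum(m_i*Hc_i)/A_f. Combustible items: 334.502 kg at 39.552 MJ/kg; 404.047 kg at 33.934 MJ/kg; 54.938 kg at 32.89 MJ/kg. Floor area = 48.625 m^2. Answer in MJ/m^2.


Total energy = 334.502*39.552 + 404.047*33.934 + 54.938*32.89
= 13230.22 + 13710.93 + 1806.911
= 28748.06 MJ
e = 28748.06 / 48.625 = 591.22 MJ/m^2

591.22 MJ/m^2


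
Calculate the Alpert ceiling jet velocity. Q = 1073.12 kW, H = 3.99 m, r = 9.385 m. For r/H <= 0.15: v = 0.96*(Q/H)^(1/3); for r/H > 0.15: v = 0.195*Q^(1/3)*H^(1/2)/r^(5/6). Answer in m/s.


r/H = 9.385 / 3.99 = 2.3521
r/H > 0.15, so v = 0.195*Q^(1/3)*H^(1/2)/r^(5/6)
Q^(1/3) = 10.238
H^(1/2) = 1.9975
r^(5/6) = 6.4619
v = 0.195 * 10.238 * 1.9975 / 6.4619 = 0.61713 m/s

0.61713 m/s


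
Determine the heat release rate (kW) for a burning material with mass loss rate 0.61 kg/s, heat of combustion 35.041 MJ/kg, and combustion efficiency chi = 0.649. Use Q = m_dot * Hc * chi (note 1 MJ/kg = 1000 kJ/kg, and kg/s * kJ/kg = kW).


Hc = 35.041 MJ/kg = 35.041 * 1000 kJ/kg = 35041 kJ/kg
Q = 0.61 kg/s * 35041 kJ/kg * 0.649 = 13872 kW

13872 kW


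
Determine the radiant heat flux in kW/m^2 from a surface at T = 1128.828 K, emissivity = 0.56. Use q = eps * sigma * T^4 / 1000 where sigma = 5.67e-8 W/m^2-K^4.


T^4 = 1.6237e+12
q = 0.56 * 5.67e-8 * 1.6237e+12 / 1000 = 51.556 kW/m^2

51.556 kW/m^2


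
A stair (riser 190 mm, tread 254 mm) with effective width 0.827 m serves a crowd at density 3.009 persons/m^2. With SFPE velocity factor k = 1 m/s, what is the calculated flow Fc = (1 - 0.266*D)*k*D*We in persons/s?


1 - 0.266*D = 1 - 0.266*3.009 = 0.19961
Fs = 0.19961 * 1 * 3.009 = 0.60061 persons/(s*m)
Fc = 0.60061 * 0.827 = 0.49671 persons/s

0.49671 persons/s


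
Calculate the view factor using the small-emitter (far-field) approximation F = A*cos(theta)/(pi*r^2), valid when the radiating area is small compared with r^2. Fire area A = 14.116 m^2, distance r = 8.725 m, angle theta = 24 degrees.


cos(24 deg) = 0.91355
pi*r^2 = 239.16
F = 14.116 * 0.91355 / 239.16 = 0.053921

0.053921


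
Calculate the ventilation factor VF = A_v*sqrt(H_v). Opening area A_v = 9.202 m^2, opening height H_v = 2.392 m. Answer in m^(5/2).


sqrt(H_v) = 1.5466
VF = 9.202 * 1.5466 = 14.232 m^(5/2)

14.232 m^(5/2)


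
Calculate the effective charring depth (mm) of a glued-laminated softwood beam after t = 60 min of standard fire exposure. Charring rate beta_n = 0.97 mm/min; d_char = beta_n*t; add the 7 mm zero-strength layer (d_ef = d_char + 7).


d_char = 0.97 * 60 = 58.2 mm
d_ef = 58.2 + 1.0*7 = 65.2 mm

65.2 mm


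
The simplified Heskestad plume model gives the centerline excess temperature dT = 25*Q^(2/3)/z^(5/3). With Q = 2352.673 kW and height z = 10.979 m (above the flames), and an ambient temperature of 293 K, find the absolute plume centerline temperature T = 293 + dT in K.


Q^(2/3) = 176.89
z^(5/3) = 54.234
dT = 25 * 176.89 / 54.234 = 81.541 K
T = 293 + 81.541 = 374.54 K

374.54 K


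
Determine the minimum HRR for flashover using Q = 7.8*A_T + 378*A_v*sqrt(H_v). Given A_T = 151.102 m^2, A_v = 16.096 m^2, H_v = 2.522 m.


7.8*A_T = 1178.6
sqrt(H_v) = 1.5881
378*A_v*sqrt(H_v) = 9662.3
Q = 1178.6 + 9662.3 = 10841 kW

10841 kW


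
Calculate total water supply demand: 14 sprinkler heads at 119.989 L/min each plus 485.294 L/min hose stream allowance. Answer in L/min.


Sprinkler demand = 14 * 119.989 = 1679.846 L/min
Total = 1679.846 + 485.294 = 2165.14 L/min

2165.14 L/min


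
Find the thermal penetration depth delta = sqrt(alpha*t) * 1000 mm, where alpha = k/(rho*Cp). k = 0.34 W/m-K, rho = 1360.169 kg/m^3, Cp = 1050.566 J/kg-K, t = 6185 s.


alpha = 0.34 / (1360.169 * 1050.566) = 2.3794e-07 m^2/s
alpha * t = 0.0014716
delta = sqrt(0.0014716) * 1000 = 38.362 mm

38.362 mm


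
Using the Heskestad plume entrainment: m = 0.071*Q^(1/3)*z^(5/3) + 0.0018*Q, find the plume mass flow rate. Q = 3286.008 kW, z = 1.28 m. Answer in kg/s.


Q^(1/3) = 14.867
z^(5/3) = 1.5090
First term = 0.071 * 14.867 * 1.5090 = 1.5928
Second term = 0.0018 * 3286.008 = 5.9148
m = 7.5076 kg/s

7.5076 kg/s


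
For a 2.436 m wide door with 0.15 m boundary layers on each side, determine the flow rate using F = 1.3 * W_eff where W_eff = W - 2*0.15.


W_eff = 2.436 - 0.30 = 2.136 m
F = 1.3 * 2.136 = 2.7768 persons/s

2.7768 persons/s


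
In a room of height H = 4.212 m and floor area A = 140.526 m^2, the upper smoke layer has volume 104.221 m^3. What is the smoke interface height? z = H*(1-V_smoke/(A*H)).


V/(A*H) = 0.17608
1 - 0.17608 = 0.82392
z = 4.212 * 0.82392 = 3.4704 m

3.4704 m


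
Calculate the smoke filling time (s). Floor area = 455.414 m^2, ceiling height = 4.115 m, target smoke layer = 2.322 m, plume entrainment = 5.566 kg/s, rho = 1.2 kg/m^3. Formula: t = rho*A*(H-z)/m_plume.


H - z = 1.793 m
t = 1.2 * 455.414 * 1.793 / 5.566 = 176.05 s

176.05 s


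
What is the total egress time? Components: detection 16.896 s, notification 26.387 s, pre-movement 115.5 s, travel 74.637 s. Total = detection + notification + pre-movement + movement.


Total = 16.896 + 26.387 + 115.5 + 74.637 = 233.42 s

233.42 s


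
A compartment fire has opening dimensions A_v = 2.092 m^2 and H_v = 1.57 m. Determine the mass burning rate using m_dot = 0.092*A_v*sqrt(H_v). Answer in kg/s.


sqrt(H_v) = 1.2530
m_dot = 0.092 * 2.092 * 1.2530 = 0.24116 kg/s

0.24116 kg/s


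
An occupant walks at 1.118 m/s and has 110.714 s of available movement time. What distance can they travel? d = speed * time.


d = 1.118 * 110.714 = 123.78 m

123.78 m


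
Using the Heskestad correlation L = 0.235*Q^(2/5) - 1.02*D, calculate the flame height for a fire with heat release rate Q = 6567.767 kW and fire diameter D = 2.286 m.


Q^(2/5) = 33.649
0.235 * Q^(2/5) = 7.9074
1.02 * D = 2.3317
L = 5.5757 m

5.5757 m


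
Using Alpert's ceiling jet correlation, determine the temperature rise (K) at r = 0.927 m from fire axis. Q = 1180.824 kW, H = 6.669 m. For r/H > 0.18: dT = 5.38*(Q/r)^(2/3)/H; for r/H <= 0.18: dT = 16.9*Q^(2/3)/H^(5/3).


r/H = 0.927 / 6.669 = 0.13900
r/H <= 0.18, so dT = 16.9*Q^(2/3)/H^(5/3)
Q^(2/3) = 111.72
H^(5/3) = 23.628
dT = 16.9 * 111.72 / 23.628 = 79.905 K

79.905 K


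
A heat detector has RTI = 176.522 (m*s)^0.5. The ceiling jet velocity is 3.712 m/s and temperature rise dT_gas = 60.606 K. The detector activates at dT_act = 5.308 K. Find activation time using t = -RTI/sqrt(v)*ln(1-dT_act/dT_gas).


dT_act/dT_gas = 0.087582
ln(1 - 0.087582) = -0.091657
t = -176.522 / sqrt(3.712) * -0.091657 = 8.3977 s

8.3977 s


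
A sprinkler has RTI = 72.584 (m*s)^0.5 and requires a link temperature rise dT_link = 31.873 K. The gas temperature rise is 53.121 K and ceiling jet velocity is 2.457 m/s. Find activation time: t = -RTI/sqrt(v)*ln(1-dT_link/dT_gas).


dT_link/dT_gas = 0.60001
ln(1 - 0.60001) = -0.91631
t = -72.584 / sqrt(2.457) * -0.91631 = 42.431 s

42.431 s


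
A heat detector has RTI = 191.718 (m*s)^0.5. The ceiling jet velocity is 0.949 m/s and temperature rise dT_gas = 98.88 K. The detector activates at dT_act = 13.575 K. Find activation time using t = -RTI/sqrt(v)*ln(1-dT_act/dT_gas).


dT_act/dT_gas = 0.13729
ln(1 - 0.13729) = -0.14767
t = -191.718 / sqrt(0.949) * -0.14767 = 29.063 s

29.063 s


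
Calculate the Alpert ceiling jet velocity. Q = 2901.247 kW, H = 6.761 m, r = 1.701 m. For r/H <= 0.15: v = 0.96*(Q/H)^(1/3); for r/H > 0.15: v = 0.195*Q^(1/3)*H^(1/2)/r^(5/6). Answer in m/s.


r/H = 1.701 / 6.761 = 0.25159
r/H > 0.15, so v = 0.195*Q^(1/3)*H^(1/2)/r^(5/6)
Q^(1/3) = 14.262
H^(1/2) = 2.6002
r^(5/6) = 1.5569
v = 0.195 * 14.262 * 2.6002 / 1.5569 = 4.6450 m/s

4.6450 m/s


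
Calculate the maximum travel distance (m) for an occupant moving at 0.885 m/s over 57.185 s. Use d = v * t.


d = 0.885 * 57.185 = 50.609 m

50.609 m


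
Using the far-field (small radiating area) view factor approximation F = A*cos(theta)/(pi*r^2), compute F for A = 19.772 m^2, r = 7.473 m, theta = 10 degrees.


cos(10 deg) = 0.98481
pi*r^2 = 175.44
F = 19.772 * 0.98481 / 175.44 = 0.11098

0.11098


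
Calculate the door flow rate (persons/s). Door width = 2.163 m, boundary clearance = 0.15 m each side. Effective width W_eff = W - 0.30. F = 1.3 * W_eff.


W_eff = 2.163 - 0.30 = 1.863 m
F = 1.3 * 1.863 = 2.4219 persons/s

2.4219 persons/s


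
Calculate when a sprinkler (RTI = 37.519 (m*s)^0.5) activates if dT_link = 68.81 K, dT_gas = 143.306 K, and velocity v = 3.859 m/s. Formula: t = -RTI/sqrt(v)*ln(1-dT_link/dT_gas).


dT_link/dT_gas = 0.48016
ln(1 - 0.48016) = -0.65424
t = -37.519 / sqrt(3.859) * -0.65424 = 12.495 s

12.495 s


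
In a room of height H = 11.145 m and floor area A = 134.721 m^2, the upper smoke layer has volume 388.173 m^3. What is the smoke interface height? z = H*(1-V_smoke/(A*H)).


V/(A*H) = 0.25853
1 - 0.25853 = 0.74147
z = 11.145 * 0.74147 = 8.2637 m

8.2637 m


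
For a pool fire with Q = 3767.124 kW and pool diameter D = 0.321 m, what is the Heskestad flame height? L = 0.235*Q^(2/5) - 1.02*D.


Q^(2/5) = 26.940
0.235 * Q^(2/5) = 6.3310
1.02 * D = 0.32742
L = 6.0036 m

6.0036 m


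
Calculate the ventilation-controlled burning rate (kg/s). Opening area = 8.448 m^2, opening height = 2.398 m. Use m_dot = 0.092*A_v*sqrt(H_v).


sqrt(H_v) = 1.5485
m_dot = 0.092 * 8.448 * 1.5485 = 1.2036 kg/s

1.2036 kg/s


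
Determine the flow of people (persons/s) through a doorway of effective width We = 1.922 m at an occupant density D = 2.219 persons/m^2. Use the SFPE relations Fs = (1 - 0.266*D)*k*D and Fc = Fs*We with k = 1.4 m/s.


1 - 0.266*D = 1 - 0.266*2.219 = 0.40975
Fs = 0.40975 * 1.4 * 2.219 = 1.2729 persons/(s*m)
Fc = 1.2729 * 1.922 = 2.4465 persons/s

2.4465 persons/s


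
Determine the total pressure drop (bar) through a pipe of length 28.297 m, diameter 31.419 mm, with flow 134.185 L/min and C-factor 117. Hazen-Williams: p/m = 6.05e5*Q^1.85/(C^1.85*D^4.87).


Q^1.85 = 8634.8
C^1.85 = 6701.1
D^4.87 = 1.9558e+07
p/m = 0.039860 bar/m
p_total = 0.039860 * 28.297 = 1.1279 bar

1.1279 bar


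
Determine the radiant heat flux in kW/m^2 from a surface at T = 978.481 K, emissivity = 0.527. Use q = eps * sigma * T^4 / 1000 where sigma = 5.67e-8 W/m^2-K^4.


T^4 = 9.1666e+11
q = 0.527 * 5.67e-8 * 9.1666e+11 / 1000 = 27.391 kW/m^2

27.391 kW/m^2


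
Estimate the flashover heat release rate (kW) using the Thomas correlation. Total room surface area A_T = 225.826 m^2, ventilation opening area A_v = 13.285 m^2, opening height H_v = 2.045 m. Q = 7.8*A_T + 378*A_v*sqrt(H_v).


7.8*A_T = 1761.4
sqrt(H_v) = 1.4300
378*A_v*sqrt(H_v) = 7181.2
Q = 1761.4 + 7181.2 = 8942.7 kW

8942.7 kW


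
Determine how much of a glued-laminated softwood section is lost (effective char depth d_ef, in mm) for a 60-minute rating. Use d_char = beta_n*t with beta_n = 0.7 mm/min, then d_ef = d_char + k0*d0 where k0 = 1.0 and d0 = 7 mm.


d_char = 0.7 * 60 = 42 mm
d_ef = 42 + 1.0*7 = 49 mm

49 mm


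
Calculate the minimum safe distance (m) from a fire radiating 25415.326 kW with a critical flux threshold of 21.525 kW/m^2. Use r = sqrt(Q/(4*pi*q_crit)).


4*pi*q_crit = 270.49
Q/(4*pi*q_crit) = 93.960
r = sqrt(93.960) = 9.6933 m

9.6933 m


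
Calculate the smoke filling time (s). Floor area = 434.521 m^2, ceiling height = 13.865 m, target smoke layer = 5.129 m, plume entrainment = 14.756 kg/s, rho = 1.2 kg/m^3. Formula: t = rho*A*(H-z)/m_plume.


H - z = 8.736 m
t = 1.2 * 434.521 * 8.736 / 14.756 = 308.70 s

308.70 s


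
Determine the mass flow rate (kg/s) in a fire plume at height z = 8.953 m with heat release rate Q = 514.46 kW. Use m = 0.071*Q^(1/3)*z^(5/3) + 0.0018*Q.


Q^(1/3) = 8.0128
z^(5/3) = 38.602
First term = 0.071 * 8.0128 * 38.602 = 21.961
Second term = 0.0018 * 514.46 = 0.92603
m = 22.887 kg/s

22.887 kg/s


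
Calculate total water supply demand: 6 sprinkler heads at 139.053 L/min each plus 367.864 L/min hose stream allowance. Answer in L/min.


Sprinkler demand = 6 * 139.053 = 834.318 L/min
Total = 834.318 + 367.864 = 1202.182 L/min

1202.182 L/min


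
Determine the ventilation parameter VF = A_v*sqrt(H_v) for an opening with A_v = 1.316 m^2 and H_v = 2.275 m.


sqrt(H_v) = 1.5083
VF = 1.316 * 1.5083 = 1.9849 m^(5/2)

1.9849 m^(5/2)


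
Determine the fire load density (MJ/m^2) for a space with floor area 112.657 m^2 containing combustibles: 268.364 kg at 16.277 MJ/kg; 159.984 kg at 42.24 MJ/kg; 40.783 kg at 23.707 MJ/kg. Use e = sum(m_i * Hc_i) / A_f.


Total energy = 268.364*16.277 + 159.984*42.24 + 40.783*23.707
= 4368.161 + 6757.724 + 966.8426
= 12092.73 MJ
e = 12092.73 / 112.657 = 107.34 MJ/m^2

107.34 MJ/m^2


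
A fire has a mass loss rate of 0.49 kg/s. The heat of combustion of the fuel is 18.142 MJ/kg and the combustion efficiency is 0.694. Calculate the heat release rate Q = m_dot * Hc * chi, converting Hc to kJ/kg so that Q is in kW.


Hc = 18.142 MJ/kg = 18.142 * 1000 kJ/kg = 18142 kJ/kg
Q = 0.49 kg/s * 18142 kJ/kg * 0.694 = 6169.4 kW

6169.4 kW


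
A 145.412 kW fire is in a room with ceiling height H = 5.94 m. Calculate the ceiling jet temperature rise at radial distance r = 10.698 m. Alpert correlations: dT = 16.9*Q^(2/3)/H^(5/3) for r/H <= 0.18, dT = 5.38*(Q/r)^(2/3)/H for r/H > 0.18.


r/H = 10.698 / 5.94 = 1.8010
r/H > 0.18, so dT = 5.38*(Q/r)^(2/3)/H
Q/r = 13.592
(Q/r)^(2/3) = 5.6955
dT = 5.38 * 5.6955 / 5.94 = 5.1585 K

5.1585 K


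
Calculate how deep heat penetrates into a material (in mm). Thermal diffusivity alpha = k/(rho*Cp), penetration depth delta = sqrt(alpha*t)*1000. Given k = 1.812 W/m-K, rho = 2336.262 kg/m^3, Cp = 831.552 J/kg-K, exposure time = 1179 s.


alpha = 1.812 / (2336.262 * 831.552) = 9.3271e-07 m^2/s
alpha * t = 0.0010997
delta = sqrt(0.0010997) * 1000 = 33.161 mm

33.161 mm


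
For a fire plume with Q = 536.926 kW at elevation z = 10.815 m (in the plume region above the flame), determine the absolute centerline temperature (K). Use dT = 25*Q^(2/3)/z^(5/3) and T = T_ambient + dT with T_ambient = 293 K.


Q^(2/3) = 66.061
z^(5/3) = 52.890
dT = 25 * 66.061 / 52.890 = 31.225 K
T = 293 + 31.225 = 324.23 K

324.23 K


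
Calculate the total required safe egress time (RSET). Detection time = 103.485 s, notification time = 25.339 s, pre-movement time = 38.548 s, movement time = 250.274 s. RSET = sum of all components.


Total = 103.485 + 25.339 + 38.548 + 250.274 = 417.646 s

417.646 s


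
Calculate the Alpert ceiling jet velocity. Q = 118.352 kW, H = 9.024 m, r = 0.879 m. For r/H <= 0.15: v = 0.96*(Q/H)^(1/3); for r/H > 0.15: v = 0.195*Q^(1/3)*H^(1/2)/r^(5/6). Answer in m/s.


r/H = 0.879 / 9.024 = 0.097407
r/H <= 0.15, so v = 0.96*(Q/H)^(1/3)
Q/H = 13.115
(Q/H)^(1/3) = 2.3583
v = 0.96 * 2.3583 = 2.2639 m/s

2.2639 m/s


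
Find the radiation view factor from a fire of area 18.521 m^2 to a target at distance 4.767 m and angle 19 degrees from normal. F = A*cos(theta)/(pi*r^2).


cos(19 deg) = 0.94552
pi*r^2 = 71.390
F = 18.521 * 0.94552 / 71.390 = 0.24530

0.24530


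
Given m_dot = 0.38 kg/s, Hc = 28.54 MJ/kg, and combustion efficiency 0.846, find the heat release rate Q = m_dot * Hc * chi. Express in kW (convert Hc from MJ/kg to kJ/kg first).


Hc = 28.54 MJ/kg = 28.54 * 1000 kJ/kg = 28540 kJ/kg
Q = 0.38 kg/s * 28540 kJ/kg * 0.846 = 9175.0 kW

9175.0 kW


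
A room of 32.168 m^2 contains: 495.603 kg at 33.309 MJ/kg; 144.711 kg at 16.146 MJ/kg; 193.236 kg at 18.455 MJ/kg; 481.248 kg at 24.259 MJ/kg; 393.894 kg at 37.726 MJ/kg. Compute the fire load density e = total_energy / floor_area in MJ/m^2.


Total energy = 495.603*33.309 + 144.711*16.146 + 193.236*18.455 + 481.248*24.259 + 393.894*37.726
= 16508.04 + 2336.504 + 3566.170 + 11674.60 + 14860.05
= 48945.35 MJ
e = 48945.35 / 32.168 = 1521.6 MJ/m^2

1521.6 MJ/m^2


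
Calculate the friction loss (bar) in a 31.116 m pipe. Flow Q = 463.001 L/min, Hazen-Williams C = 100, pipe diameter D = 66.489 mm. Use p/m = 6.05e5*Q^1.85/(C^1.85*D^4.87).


Q^1.85 = 85374
C^1.85 = 5011.9
D^4.87 = 7.5299e+08
p/m = 0.013686 bar/m
p_total = 0.013686 * 31.116 = 0.42587 bar

0.42587 bar


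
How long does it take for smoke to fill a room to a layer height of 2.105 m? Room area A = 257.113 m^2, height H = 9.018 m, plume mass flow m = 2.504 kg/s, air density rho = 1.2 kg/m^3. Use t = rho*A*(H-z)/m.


H - z = 6.913 m
t = 1.2 * 257.113 * 6.913 / 2.504 = 851.80 s

851.80 s


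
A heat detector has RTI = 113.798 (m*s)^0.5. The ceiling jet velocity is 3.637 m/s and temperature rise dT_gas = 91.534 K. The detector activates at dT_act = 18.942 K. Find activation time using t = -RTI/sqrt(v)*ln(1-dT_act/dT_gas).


dT_act/dT_gas = 0.20694
ln(1 - 0.20694) = -0.23186
t = -113.798 / sqrt(3.637) * -0.23186 = 13.835 s

13.835 s


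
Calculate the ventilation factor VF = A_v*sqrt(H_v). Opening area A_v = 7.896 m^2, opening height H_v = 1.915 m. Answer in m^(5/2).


sqrt(H_v) = 1.3838
VF = 7.896 * 1.3838 = 10.927 m^(5/2)

10.927 m^(5/2)


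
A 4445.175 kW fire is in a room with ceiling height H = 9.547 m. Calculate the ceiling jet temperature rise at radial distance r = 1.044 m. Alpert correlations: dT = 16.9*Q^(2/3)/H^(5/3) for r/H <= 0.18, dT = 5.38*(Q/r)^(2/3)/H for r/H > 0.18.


r/H = 1.044 / 9.547 = 0.10935
r/H <= 0.18, so dT = 16.9*Q^(2/3)/H^(5/3)
Q^(2/3) = 270.35
H^(5/3) = 42.965
dT = 16.9 * 270.35 / 42.965 = 106.34 K

106.34 K


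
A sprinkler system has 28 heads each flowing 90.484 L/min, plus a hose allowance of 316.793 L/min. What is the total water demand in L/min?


Sprinkler demand = 28 * 90.484 = 2533.552 L/min
Total = 2533.552 + 316.793 = 2850.345 L/min

2850.345 L/min


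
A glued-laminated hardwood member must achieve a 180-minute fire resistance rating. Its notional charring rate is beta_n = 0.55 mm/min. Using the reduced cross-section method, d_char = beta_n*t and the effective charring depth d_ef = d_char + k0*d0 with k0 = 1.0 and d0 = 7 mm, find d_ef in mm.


d_char = 0.55 * 180 = 99 mm
d_ef = 99 + 1.0*7 = 106 mm

106 mm


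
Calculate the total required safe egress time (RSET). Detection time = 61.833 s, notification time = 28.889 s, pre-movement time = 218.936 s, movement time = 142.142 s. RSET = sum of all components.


Total = 61.833 + 28.889 + 218.936 + 142.142 = 451.8 s

451.8 s


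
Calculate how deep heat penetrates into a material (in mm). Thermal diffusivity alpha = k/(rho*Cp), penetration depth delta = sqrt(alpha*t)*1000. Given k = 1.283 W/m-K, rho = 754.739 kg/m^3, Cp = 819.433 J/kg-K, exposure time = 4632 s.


alpha = 1.283 / (754.739 * 819.433) = 2.0745e-06 m^2/s
alpha * t = 0.0096091
delta = sqrt(0.0096091) * 1000 = 98.026 mm

98.026 mm


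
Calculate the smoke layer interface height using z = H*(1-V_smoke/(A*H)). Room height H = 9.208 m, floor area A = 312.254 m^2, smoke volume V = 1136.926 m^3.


V/(A*H) = 0.39542
1 - 0.39542 = 0.60458
z = 9.208 * 0.60458 = 5.5670 m

5.5670 m


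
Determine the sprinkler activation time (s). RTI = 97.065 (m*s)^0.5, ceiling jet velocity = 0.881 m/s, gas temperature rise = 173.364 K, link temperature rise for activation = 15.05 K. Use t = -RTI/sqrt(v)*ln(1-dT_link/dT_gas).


dT_link/dT_gas = 0.086812
ln(1 - 0.086812) = -0.090813
t = -97.065 / sqrt(0.881) * -0.090813 = 9.3912 s

9.3912 s


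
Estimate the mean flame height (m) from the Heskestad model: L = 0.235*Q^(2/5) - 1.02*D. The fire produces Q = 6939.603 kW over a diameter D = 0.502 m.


Q^(2/5) = 34.398
0.235 * Q^(2/5) = 8.0835
1.02 * D = 0.51204
L = 7.5715 m

7.5715 m


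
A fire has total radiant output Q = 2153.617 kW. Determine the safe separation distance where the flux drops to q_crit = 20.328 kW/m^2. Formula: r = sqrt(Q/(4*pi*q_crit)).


4*pi*q_crit = 255.45
Q/(4*pi*q_crit) = 8.4307
r = sqrt(8.4307) = 2.9036 m

2.9036 m


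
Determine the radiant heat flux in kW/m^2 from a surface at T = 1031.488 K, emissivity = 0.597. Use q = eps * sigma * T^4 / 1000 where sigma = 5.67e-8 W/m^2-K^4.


T^4 = 1.1320e+12
q = 0.597 * 5.67e-8 * 1.1320e+12 / 1000 = 38.319 kW/m^2

38.319 kW/m^2


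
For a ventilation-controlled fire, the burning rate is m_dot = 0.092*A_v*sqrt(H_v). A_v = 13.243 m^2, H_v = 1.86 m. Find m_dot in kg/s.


sqrt(H_v) = 1.3638
m_dot = 0.092 * 13.243 * 1.3638 = 1.6616 kg/s

1.6616 kg/s


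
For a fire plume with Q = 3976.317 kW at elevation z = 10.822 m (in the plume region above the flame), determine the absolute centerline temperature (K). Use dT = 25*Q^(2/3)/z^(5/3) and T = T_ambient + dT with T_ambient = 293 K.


Q^(2/3) = 250.99
z^(5/3) = 52.948
dT = 25 * 250.99 / 52.948 = 118.51 K
T = 293 + 118.51 = 411.51 K

411.51 K


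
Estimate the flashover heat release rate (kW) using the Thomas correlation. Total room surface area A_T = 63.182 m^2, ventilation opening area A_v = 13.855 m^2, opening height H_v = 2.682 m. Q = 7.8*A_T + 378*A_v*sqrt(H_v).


7.8*A_T = 492.82
sqrt(H_v) = 1.6377
378*A_v*sqrt(H_v) = 8576.8
Q = 492.82 + 8576.8 = 9069.7 kW

9069.7 kW


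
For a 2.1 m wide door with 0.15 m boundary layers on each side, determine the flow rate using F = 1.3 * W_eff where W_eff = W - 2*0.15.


W_eff = 2.1 - 0.30 = 1.8 m
F = 1.3 * 1.8 = 2.34 persons/s

2.34 persons/s


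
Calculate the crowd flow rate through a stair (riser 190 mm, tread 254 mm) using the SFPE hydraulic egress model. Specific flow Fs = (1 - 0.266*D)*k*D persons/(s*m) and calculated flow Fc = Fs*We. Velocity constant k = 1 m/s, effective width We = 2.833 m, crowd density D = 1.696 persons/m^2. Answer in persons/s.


1 - 0.266*D = 1 - 0.266*1.696 = 0.54886
Fs = 0.54886 * 1 * 1.696 = 0.93087 persons/(s*m)
Fc = 0.93087 * 2.833 = 2.6372 persons/s

2.6372 persons/s


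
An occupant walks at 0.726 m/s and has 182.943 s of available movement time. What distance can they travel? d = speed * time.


d = 0.726 * 182.943 = 132.82 m

132.82 m


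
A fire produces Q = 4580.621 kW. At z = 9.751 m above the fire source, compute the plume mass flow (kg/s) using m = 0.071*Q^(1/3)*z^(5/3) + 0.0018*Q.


Q^(1/3) = 16.608
z^(5/3) = 44.506
First term = 0.071 * 16.608 * 44.506 = 52.479
Second term = 0.0018 * 4580.621 = 8.2451
m = 60.724 kg/s

60.724 kg/s


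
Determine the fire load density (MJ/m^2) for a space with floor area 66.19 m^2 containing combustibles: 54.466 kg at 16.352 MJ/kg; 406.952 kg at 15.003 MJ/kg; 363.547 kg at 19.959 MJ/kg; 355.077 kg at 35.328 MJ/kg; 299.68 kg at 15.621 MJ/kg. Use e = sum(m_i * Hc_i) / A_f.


Total energy = 54.466*16.352 + 406.952*15.003 + 363.547*19.959 + 355.077*35.328 + 299.68*15.621
= 890.6280 + 6105.501 + 7256.035 + 12544.16 + 4681.301
= 31477.62 MJ
e = 31477.62 / 66.19 = 475.56 MJ/m^2

475.56 MJ/m^2


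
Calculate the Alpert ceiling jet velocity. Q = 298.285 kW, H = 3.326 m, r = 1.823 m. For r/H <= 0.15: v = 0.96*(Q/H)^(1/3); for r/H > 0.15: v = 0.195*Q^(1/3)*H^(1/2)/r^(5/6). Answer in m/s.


r/H = 1.823 / 3.326 = 0.54811
r/H > 0.15, so v = 0.195*Q^(1/3)*H^(1/2)/r^(5/6)
Q^(1/3) = 6.6815
H^(1/2) = 1.8237
r^(5/6) = 1.6494
v = 0.195 * 6.6815 * 1.8237 / 1.6494 = 1.4406 m/s

1.4406 m/s


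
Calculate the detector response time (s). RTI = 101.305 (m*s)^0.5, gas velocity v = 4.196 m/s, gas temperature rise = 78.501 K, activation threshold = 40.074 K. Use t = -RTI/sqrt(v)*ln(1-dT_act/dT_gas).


dT_act/dT_gas = 0.51049
ln(1 - 0.51049) = -0.71435
t = -101.305 / sqrt(4.196) * -0.71435 = 35.328 s

35.328 s


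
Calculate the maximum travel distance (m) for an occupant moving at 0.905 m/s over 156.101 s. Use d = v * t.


d = 0.905 * 156.101 = 141.27 m

141.27 m


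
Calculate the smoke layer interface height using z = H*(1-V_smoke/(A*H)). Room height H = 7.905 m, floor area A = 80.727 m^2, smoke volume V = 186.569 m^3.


V/(A*H) = 0.29236
1 - 0.29236 = 0.70764
z = 7.905 * 0.70764 = 5.5939 m

5.5939 m


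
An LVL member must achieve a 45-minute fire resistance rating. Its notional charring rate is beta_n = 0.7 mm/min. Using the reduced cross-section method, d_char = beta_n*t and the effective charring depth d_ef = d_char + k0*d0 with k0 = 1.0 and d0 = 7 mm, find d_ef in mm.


d_char = 0.7 * 45 = 31.5 mm
d_ef = 31.5 + 1.0*7 = 38.5 mm

38.5 mm


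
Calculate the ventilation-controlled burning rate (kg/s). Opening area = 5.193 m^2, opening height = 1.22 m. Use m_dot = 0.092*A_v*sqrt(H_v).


sqrt(H_v) = 1.1045
m_dot = 0.092 * 5.193 * 1.1045 = 0.52770 kg/s

0.52770 kg/s


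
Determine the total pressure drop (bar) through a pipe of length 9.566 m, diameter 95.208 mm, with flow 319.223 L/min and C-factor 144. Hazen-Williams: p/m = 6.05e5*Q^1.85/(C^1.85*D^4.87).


Q^1.85 = 42912
C^1.85 = 9839.4
D^4.87 = 4.3265e+09
p/m = 0.00060984 bar/m
p_total = 0.00060984 * 9.566 = 0.0058338 bar

0.0058338 bar


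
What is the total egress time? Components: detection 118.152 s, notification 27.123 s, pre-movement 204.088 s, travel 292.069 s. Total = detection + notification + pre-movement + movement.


Total = 118.152 + 27.123 + 204.088 + 292.069 = 641.432 s

641.432 s


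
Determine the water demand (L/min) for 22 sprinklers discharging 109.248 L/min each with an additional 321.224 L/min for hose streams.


Sprinkler demand = 22 * 109.248 = 2403.456 L/min
Total = 2403.456 + 321.224 = 2724.68 L/min

2724.68 L/min


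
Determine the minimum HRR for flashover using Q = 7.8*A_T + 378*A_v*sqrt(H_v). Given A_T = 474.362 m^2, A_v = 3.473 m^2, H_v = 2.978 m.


7.8*A_T = 3700.0
sqrt(H_v) = 1.7257
378*A_v*sqrt(H_v) = 2265.5
Q = 3700.0 + 2265.5 = 5965.5 kW

5965.5 kW


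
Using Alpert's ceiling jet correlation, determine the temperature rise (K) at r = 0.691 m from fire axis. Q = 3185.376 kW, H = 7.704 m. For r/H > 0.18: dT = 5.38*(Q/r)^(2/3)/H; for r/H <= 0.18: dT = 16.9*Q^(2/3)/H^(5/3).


r/H = 0.691 / 7.704 = 0.089694
r/H <= 0.18, so dT = 16.9*Q^(2/3)/H^(5/3)
Q^(2/3) = 216.49
H^(5/3) = 30.051
dT = 16.9 * 216.49 / 30.051 = 121.75 K

121.75 K


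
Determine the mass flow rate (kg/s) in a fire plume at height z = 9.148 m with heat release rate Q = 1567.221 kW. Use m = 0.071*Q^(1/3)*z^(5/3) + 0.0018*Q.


Q^(1/3) = 11.616
z^(5/3) = 40.014
First term = 0.071 * 11.616 * 40.014 = 33.000
Second term = 0.0018 * 1567.221 = 2.8210
m = 35.821 kg/s

35.821 kg/s


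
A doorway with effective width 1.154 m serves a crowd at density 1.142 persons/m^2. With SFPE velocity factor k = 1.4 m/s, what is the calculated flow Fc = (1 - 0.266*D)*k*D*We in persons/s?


1 - 0.266*D = 1 - 0.266*1.142 = 0.69623
Fs = 0.69623 * 1.4 * 1.142 = 1.1131 persons/(s*m)
Fc = 1.1131 * 1.154 = 1.2846 persons/s

1.2846 persons/s


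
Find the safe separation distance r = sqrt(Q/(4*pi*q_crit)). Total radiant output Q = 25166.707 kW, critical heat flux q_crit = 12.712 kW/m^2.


4*pi*q_crit = 159.74
Q/(4*pi*q_crit) = 157.54
r = sqrt(157.54) = 12.552 m

12.552 m


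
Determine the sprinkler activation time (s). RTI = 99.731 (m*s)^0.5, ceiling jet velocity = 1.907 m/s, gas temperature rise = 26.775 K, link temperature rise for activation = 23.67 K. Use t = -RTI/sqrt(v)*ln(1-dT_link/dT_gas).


dT_link/dT_gas = 0.88403
ln(1 - 0.88403) = -2.1545
t = -99.731 / sqrt(1.907) * -2.1545 = 155.59 s

155.59 s


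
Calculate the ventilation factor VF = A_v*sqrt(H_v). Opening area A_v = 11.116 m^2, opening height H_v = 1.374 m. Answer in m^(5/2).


sqrt(H_v) = 1.1722
VF = 11.116 * 1.1722 = 13.030 m^(5/2)

13.030 m^(5/2)


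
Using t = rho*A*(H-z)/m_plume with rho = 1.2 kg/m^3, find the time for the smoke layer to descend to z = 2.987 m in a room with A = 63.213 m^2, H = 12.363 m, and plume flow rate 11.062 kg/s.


H - z = 9.376 m
t = 1.2 * 63.213 * 9.376 / 11.062 = 64.294 s

64.294 s


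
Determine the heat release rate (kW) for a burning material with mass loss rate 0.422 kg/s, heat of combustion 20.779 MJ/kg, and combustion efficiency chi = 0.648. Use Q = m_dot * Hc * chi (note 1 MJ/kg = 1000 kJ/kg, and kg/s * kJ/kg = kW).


Hc = 20.779 MJ/kg = 20.779 * 1000 kJ/kg = 20779 kJ/kg
Q = 0.422 kg/s * 20779 kJ/kg * 0.648 = 5682.1 kW

5682.1 kW


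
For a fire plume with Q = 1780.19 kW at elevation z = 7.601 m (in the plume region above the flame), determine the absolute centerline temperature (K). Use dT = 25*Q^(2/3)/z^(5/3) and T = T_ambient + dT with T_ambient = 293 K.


Q^(2/3) = 146.89
z^(5/3) = 29.384
dT = 25 * 146.89 / 29.384 = 124.97 K
T = 293 + 124.97 = 417.97 K

417.97 K


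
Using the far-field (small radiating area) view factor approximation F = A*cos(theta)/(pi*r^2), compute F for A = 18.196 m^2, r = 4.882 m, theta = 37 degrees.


cos(37 deg) = 0.79864
pi*r^2 = 74.876
F = 18.196 * 0.79864 / 74.876 = 0.19408

0.19408


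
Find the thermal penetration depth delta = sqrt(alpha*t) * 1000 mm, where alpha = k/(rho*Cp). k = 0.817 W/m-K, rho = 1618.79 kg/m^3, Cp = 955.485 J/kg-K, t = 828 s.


alpha = 0.817 / (1618.79 * 955.485) = 5.2821e-07 m^2/s
alpha * t = 0.00043736
delta = sqrt(0.00043736) * 1000 = 20.913 mm

20.913 mm


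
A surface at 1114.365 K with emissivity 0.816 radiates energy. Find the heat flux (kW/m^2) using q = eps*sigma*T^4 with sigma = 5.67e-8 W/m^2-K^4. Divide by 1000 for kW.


T^4 = 1.5421e+12
q = 0.816 * 5.67e-8 * 1.5421e+12 / 1000 = 71.348 kW/m^2

71.348 kW/m^2


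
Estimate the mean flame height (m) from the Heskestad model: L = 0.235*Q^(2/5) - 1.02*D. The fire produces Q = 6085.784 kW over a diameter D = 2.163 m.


Q^(2/5) = 32.638
0.235 * Q^(2/5) = 7.6700
1.02 * D = 2.2063
L = 5.4637 m

5.4637 m


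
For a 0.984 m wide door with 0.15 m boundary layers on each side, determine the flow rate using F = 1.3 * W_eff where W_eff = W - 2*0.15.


W_eff = 0.984 - 0.30 = 0.684 m
F = 1.3 * 0.684 = 0.88920 persons/s

0.88920 persons/s


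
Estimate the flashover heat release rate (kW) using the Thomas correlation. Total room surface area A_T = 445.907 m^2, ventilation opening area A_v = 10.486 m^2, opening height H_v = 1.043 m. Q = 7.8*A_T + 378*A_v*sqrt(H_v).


7.8*A_T = 3478.1
sqrt(H_v) = 1.0213
378*A_v*sqrt(H_v) = 4048.0
Q = 3478.1 + 4048.0 = 7526.1 kW

7526.1 kW


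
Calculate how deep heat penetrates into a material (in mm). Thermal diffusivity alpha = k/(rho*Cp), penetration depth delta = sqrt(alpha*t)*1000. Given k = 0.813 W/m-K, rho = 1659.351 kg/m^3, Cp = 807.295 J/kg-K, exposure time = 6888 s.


alpha = 0.813 / (1659.351 * 807.295) = 6.0690e-07 m^2/s
alpha * t = 0.0041804
delta = sqrt(0.0041804) * 1000 = 64.656 mm

64.656 mm


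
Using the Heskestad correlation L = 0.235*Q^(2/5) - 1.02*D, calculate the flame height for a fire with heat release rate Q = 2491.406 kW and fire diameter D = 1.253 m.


Q^(2/5) = 22.834
0.235 * Q^(2/5) = 5.3659
1.02 * D = 1.2781
L = 4.0879 m

4.0879 m


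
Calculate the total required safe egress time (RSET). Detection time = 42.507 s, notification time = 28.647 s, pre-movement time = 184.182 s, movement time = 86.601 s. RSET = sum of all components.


Total = 42.507 + 28.647 + 184.182 + 86.601 = 341.937 s

341.937 s


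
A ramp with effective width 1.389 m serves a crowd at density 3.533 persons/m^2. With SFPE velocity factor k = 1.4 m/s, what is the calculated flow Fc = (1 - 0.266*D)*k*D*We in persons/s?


1 - 0.266*D = 1 - 0.266*3.533 = 0.060222
Fs = 0.060222 * 1.4 * 3.533 = 0.29787 persons/(s*m)
Fc = 0.29787 * 1.389 = 0.41374 persons/s

0.41374 persons/s


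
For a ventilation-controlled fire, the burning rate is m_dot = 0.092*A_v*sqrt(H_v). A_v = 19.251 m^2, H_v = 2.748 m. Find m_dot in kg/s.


sqrt(H_v) = 1.6577
m_dot = 0.092 * 19.251 * 1.6577 = 2.9360 kg/s

2.9360 kg/s


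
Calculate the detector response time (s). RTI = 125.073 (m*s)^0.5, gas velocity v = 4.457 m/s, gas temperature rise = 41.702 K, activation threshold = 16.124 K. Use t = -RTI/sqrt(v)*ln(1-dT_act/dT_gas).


dT_act/dT_gas = 0.38665
ln(1 - 0.38665) = -0.48882
t = -125.073 / sqrt(4.457) * -0.48882 = 28.959 s

28.959 s


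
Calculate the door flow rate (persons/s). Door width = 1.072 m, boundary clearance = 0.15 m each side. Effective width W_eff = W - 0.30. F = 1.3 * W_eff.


W_eff = 1.072 - 0.30 = 0.772 m
F = 1.3 * 0.772 = 1.0036 persons/s

1.0036 persons/s


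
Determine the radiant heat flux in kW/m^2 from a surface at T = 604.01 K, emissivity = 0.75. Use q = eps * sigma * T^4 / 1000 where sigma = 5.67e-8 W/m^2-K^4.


T^4 = 1.3310e+11
q = 0.75 * 5.67e-8 * 1.3310e+11 / 1000 = 5.6601 kW/m^2

5.6601 kW/m^2


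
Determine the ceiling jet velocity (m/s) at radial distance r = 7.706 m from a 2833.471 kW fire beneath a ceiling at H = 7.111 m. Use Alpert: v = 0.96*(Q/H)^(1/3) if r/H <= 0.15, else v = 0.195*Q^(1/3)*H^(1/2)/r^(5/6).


r/H = 7.706 / 7.111 = 1.0837
r/H > 0.15, so v = 0.195*Q^(1/3)*H^(1/2)/r^(5/6)
Q^(1/3) = 14.151
H^(1/2) = 2.6666
r^(5/6) = 5.4831
v = 0.195 * 14.151 * 2.6666 / 5.4831 = 1.3420 m/s

1.3420 m/s


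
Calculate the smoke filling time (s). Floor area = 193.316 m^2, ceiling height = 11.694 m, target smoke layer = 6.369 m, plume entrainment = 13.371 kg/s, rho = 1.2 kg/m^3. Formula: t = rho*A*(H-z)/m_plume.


H - z = 5.325 m
t = 1.2 * 193.316 * 5.325 / 13.371 = 92.386 s

92.386 s


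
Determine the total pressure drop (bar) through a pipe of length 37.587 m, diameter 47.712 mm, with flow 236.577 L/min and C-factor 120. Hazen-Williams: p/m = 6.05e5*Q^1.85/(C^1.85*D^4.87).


Q^1.85 = 24652
C^1.85 = 7022.4
D^4.87 = 1.4959e+08
p/m = 0.014197 bar/m
p_total = 0.014197 * 37.587 = 0.53363 bar

0.53363 bar


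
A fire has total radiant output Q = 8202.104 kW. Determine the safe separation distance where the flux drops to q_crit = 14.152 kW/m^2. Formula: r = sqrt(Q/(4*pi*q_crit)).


4*pi*q_crit = 177.84
Q/(4*pi*q_crit) = 46.121
r = sqrt(46.121) = 6.7912 m

6.7912 m


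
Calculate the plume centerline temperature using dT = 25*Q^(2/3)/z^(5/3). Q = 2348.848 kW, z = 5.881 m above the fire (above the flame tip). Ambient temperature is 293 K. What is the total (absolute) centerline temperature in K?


Q^(2/3) = 176.70
z^(5/3) = 19.161
dT = 25 * 176.70 / 19.161 = 230.55 K
T = 293 + 230.55 = 523.55 K

523.55 K


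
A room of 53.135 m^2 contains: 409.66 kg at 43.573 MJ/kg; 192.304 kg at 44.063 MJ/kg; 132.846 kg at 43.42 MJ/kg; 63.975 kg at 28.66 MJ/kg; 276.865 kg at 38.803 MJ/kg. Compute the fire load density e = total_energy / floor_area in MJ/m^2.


Total energy = 409.66*43.573 + 192.304*44.063 + 132.846*43.42 + 63.975*28.66 + 276.865*38.803
= 17850.12 + 8473.491 + 5768.173 + 1833.524 + 10743.19
= 44668.50 MJ
e = 44668.50 / 53.135 = 840.66 MJ/m^2

840.66 MJ/m^2


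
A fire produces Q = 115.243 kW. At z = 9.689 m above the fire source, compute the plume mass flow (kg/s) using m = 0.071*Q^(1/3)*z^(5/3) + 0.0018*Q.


Q^(1/3) = 4.8664
z^(5/3) = 44.035
First term = 0.071 * 4.8664 * 44.035 = 15.215
Second term = 0.0018 * 115.243 = 0.20744
m = 15.422 kg/s

15.422 kg/s


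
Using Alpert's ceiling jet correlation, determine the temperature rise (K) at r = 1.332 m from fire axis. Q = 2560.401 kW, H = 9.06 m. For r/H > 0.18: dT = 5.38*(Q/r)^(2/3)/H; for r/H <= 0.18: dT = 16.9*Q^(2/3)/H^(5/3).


r/H = 1.332 / 9.06 = 0.14702
r/H <= 0.18, so dT = 16.9*Q^(2/3)/H^(5/3)
Q^(2/3) = 187.16
H^(5/3) = 39.374
dT = 16.9 * 187.16 / 39.374 = 80.330 K

80.330 K


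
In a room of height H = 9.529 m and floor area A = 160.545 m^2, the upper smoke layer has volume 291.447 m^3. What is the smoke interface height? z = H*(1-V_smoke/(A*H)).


V/(A*H) = 0.19051
1 - 0.19051 = 0.80949
z = 9.529 * 0.80949 = 7.7136 m

7.7136 m


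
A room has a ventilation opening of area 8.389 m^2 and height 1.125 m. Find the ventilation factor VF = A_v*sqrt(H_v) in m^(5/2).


sqrt(H_v) = 1.0607
VF = 8.389 * 1.0607 = 8.8979 m^(5/2)

8.8979 m^(5/2)


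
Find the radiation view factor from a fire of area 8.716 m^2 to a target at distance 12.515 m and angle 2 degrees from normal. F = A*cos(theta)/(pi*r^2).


cos(2 deg) = 0.99939
pi*r^2 = 492.05
F = 8.716 * 0.99939 / 492.05 = 0.017703

0.017703


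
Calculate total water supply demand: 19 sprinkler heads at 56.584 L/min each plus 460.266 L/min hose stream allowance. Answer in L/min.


Sprinkler demand = 19 * 56.584 = 1075.096 L/min
Total = 1075.096 + 460.266 = 1535.362 L/min

1535.362 L/min


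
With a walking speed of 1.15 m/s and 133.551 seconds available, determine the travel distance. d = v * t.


d = 1.15 * 133.551 = 153.58 m

153.58 m


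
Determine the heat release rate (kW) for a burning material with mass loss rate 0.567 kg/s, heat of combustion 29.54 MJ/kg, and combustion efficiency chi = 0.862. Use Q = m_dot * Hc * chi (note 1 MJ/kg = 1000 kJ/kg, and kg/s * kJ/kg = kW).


Hc = 29.54 MJ/kg = 29.54 * 1000 kJ/kg = 29540 kJ/kg
Q = 0.567 kg/s * 29540 kJ/kg * 0.862 = 14438 kW

14438 kW


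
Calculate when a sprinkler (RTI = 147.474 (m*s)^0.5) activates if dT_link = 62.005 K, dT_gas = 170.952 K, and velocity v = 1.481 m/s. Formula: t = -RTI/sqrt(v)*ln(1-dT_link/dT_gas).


dT_link/dT_gas = 0.36270
ln(1 - 0.36270) = -0.45052
t = -147.474 / sqrt(1.481) * -0.45052 = 54.595 s

54.595 s


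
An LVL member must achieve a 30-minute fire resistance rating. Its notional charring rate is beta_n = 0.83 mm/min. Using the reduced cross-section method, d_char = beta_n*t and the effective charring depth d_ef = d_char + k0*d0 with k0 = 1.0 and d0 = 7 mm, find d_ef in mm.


d_char = 0.83 * 30 = 24.9 mm
d_ef = 24.9 + 1.0*7 = 31.9 mm

31.9 mm


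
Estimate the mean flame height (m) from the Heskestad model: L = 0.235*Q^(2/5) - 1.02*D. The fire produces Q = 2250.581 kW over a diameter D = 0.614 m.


Q^(2/5) = 21.924
0.235 * Q^(2/5) = 5.1521
1.02 * D = 0.62628
L = 4.5258 m

4.5258 m


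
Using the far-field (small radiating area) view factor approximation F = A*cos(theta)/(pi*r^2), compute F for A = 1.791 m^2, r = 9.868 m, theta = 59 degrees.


cos(59 deg) = 0.51504
pi*r^2 = 305.92
F = 1.791 * 0.51504 / 305.92 = 0.0030153

0.0030153


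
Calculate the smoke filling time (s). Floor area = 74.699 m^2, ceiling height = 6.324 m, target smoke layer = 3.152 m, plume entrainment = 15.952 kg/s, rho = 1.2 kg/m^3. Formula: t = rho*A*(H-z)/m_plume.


H - z = 3.172 m
t = 1.2 * 74.699 * 3.172 / 15.952 = 17.824 s

17.824 s


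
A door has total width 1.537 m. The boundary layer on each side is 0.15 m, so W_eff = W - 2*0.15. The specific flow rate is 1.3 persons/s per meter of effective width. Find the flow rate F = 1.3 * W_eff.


W_eff = 1.537 - 0.30 = 1.237 m
F = 1.3 * 1.237 = 1.6081 persons/s

1.6081 persons/s


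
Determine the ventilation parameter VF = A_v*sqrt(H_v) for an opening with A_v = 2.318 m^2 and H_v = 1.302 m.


sqrt(H_v) = 1.1411
VF = 2.318 * 1.1411 = 2.6450 m^(5/2)

2.6450 m^(5/2)


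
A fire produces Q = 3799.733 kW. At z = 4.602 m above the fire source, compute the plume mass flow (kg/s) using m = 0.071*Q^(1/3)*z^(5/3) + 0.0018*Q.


Q^(1/3) = 15.605
z^(5/3) = 12.732
First term = 0.071 * 15.605 * 12.732 = 14.107
Second term = 0.0018 * 3799.733 = 6.8395
m = 20.946 kg/s

20.946 kg/s


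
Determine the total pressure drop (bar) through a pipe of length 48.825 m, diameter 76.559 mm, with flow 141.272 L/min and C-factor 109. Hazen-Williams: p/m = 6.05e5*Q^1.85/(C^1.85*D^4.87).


Q^1.85 = 9497.4
C^1.85 = 5878.1
D^4.87 = 1.4964e+09
p/m = 0.00065322 bar/m
p_total = 0.00065322 * 48.825 = 0.031893 bar

0.031893 bar
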